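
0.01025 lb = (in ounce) 0.164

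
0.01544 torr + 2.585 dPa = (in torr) 0.01738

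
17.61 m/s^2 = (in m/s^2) 17.61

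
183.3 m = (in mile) 0.1139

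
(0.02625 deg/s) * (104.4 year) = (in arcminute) 5.185e+09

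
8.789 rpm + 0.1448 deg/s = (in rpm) 8.813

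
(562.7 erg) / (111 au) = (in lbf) 7.618e-19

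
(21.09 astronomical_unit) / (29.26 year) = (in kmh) 1.231e+04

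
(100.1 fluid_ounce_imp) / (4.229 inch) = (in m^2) 0.02648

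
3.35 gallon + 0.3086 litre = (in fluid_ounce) 439.2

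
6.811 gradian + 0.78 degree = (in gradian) 7.678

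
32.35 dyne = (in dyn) 32.35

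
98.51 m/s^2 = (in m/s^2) 98.51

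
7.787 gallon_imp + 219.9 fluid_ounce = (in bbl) 0.2636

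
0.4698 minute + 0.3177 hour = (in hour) 0.3255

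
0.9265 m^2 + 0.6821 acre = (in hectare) 0.2761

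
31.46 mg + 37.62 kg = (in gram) 3.762e+04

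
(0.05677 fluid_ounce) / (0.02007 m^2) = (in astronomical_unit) 5.592e-16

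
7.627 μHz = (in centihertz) 0.0007627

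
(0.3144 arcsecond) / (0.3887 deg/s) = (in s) 0.0002247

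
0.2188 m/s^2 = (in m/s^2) 0.2188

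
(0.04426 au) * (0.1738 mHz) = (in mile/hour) 2.574e+06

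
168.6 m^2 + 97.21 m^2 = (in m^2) 265.8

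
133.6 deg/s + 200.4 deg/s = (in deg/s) 334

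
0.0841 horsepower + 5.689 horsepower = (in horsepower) 5.773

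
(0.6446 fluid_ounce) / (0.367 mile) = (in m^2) 3.228e-08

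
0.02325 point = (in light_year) 8.67e-22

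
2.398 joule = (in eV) 1.497e+19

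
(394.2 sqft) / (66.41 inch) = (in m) 21.71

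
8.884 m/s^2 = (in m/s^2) 8.884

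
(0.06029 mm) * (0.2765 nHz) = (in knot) 3.24e-14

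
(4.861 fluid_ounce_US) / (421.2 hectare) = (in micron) 3.413e-05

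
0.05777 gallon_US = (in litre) 0.2187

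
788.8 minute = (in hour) 13.15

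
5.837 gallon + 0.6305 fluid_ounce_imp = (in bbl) 0.1391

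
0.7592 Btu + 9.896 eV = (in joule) 801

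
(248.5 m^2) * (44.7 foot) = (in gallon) 8.944e+05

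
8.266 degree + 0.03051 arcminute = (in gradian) 9.185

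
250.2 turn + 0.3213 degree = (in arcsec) 3.243e+08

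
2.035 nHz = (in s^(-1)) 2.035e-09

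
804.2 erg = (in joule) 8.042e-05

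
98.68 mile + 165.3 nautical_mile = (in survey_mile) 288.9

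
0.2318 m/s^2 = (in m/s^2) 0.2318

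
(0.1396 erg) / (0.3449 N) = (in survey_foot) 1.328e-07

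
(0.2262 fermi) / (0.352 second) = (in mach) 1.887e-18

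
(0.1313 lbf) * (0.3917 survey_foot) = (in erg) 6.973e+05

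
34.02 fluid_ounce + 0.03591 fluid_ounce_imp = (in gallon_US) 0.2661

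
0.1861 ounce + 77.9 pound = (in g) 3.534e+04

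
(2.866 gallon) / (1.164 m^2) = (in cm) 0.932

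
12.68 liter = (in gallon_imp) 2.789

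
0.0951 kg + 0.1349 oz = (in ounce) 3.489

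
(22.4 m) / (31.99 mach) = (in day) 2.38e-08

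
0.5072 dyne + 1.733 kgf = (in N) 16.99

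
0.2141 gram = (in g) 0.2141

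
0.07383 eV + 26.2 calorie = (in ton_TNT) 2.62e-08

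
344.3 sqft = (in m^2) 31.99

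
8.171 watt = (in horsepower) 0.01096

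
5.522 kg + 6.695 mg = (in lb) 12.17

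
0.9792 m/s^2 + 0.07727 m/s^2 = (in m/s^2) 1.056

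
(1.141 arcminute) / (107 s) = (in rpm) 2.962e-05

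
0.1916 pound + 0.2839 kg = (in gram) 370.8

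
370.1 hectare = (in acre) 914.5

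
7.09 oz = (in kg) 0.201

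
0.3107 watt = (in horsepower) 0.0004167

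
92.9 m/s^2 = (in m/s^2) 92.9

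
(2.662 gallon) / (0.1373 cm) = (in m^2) 7.339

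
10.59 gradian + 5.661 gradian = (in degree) 14.63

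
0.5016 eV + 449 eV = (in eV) 449.5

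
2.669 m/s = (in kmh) 9.608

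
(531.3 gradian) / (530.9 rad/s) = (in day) 1.819e-07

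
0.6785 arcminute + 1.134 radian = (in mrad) 1134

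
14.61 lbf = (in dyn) 6.499e+06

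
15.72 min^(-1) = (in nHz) 2.62e+08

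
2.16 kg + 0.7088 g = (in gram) 2161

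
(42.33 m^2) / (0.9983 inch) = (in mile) 1.037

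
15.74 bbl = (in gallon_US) 661.1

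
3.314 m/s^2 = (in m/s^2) 3.314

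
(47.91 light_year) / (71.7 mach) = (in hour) 5.157e+09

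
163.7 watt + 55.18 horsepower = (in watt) 4.131e+04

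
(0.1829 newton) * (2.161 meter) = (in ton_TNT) 9.447e-11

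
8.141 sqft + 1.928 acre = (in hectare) 0.7803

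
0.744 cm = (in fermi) 7.44e+12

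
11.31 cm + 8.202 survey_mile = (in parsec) 4.278e-13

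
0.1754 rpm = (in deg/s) 1.052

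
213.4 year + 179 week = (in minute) 1.14e+08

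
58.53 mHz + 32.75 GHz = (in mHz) 3.275e+13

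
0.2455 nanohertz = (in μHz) 0.0002455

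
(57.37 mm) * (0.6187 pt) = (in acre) 3.094e-09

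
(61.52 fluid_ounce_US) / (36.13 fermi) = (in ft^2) 5.42e+11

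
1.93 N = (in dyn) 1.93e+05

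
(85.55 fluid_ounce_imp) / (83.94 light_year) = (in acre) 7.564e-25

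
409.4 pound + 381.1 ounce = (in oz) 6932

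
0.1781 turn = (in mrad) 1119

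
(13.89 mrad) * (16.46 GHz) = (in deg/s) 1.31e+10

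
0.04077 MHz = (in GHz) 4.077e-05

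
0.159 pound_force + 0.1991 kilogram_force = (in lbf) 0.5979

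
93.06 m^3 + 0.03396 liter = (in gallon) 2.458e+04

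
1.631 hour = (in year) 0.0001862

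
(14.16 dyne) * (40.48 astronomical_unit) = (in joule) 8.575e+08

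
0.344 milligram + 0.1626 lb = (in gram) 73.75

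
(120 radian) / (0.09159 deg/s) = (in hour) 20.85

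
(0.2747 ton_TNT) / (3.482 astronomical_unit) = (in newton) 0.002206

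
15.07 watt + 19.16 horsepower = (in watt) 1.43e+04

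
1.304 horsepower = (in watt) 972.4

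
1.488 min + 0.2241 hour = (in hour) 0.2489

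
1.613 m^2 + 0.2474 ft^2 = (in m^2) 1.636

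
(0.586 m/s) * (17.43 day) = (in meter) 8.825e+05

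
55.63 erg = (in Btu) 5.273e-09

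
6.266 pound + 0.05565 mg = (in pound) 6.266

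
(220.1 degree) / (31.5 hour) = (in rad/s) 3.388e-05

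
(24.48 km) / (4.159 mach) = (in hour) 0.004802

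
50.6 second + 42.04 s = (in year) 2.938e-06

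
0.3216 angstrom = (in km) 3.216e-14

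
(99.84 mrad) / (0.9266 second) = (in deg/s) 6.174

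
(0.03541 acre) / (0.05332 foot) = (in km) 8.817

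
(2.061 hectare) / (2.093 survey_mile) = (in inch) 240.9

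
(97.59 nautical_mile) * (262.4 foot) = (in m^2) 1.446e+07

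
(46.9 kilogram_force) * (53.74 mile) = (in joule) 3.978e+07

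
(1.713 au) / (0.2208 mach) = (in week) 5636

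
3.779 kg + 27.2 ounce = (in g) 4550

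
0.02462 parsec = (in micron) 7.597e+20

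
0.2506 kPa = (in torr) 1.88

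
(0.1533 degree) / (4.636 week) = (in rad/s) 9.543e-10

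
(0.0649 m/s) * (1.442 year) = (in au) 1.973e-05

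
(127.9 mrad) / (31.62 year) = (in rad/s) 1.283e-10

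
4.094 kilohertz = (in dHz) 4.094e+04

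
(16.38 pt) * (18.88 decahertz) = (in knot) 2.121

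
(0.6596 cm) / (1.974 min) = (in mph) 0.0001246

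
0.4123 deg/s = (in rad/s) 0.007196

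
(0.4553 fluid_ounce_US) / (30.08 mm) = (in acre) 1.106e-07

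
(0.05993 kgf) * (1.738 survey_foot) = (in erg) 3.113e+06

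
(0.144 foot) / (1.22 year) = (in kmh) 4.107e-09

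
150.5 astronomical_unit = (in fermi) 2.251e+28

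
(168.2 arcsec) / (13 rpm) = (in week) 9.904e-10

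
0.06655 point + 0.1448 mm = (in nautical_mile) 9.086e-08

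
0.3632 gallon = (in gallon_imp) 0.3024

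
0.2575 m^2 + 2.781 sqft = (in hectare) 5.159e-05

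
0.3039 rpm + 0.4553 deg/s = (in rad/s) 0.03977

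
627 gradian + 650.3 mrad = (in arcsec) 2.166e+06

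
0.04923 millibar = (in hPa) 0.04923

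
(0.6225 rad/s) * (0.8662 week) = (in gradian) 2.076e+07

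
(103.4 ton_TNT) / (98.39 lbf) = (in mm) 9.885e+11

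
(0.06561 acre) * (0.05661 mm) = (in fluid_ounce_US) 508.3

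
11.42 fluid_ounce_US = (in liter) 0.3377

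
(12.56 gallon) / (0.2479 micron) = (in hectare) 19.18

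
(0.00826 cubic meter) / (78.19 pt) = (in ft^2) 3.223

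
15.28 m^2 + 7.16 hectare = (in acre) 17.7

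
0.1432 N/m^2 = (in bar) 1.432e-06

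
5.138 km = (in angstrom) 5.138e+13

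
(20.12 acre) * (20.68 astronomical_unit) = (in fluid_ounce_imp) 8.866e+21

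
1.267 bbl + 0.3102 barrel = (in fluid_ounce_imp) 8825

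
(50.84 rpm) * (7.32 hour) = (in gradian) 8.932e+06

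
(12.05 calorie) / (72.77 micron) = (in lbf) 1.558e+05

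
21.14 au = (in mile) 1.965e+09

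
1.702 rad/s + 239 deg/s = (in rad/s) 5.873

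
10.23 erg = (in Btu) 9.696e-10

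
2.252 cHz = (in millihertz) 22.52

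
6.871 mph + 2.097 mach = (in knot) 1394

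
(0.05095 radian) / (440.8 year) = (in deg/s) 2.1e-10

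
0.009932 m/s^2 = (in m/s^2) 0.009932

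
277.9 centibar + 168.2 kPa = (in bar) 4.461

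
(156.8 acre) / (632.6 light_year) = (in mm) 1.06e-10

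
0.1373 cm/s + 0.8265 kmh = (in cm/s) 23.1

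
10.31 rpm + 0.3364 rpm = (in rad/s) 1.115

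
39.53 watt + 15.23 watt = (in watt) 54.76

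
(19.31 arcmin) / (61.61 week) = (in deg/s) 8.637e-09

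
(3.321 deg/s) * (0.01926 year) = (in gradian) 2.241e+06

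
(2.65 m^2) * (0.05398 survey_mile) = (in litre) 2.302e+05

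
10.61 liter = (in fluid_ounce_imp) 373.4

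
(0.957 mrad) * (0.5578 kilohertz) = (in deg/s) 30.59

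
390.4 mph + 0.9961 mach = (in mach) 1.509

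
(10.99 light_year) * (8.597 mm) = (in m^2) 8.939e+14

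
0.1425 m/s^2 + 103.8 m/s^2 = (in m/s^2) 103.9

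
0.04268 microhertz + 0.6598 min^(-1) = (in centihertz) 1.1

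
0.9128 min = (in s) 54.77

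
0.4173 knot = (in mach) 0.0006305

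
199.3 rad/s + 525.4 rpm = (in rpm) 2429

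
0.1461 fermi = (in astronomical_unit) 9.766e-28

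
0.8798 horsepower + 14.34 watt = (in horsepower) 0.899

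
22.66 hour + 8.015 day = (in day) 8.959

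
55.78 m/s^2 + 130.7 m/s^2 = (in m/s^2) 186.5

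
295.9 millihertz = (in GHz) 2.959e-10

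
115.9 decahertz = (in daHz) 115.9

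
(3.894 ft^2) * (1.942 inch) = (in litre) 17.84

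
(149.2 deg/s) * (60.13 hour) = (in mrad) 5.637e+08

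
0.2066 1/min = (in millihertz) 3.443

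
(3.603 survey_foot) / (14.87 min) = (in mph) 0.002753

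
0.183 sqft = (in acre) 4.201e-06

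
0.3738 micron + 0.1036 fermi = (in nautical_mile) 2.018e-10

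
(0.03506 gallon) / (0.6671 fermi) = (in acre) 4.916e+07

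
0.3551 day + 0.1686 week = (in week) 0.2193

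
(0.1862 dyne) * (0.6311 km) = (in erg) 1.175e+04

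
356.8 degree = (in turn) 0.9911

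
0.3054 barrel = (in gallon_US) 12.83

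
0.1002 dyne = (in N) 1.002e-06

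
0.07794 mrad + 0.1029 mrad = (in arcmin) 0.6217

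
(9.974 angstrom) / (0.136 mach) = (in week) 3.561e-17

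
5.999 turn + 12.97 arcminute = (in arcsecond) 7.775e+06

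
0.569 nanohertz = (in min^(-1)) 3.414e-08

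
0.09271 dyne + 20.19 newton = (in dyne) 2.019e+06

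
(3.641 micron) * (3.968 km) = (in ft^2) 0.1555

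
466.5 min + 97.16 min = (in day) 0.3914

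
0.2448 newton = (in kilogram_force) 0.02496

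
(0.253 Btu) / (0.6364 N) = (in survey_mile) 0.2606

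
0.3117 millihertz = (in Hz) 0.0003117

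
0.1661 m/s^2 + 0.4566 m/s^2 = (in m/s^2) 0.6227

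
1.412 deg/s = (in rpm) 0.2353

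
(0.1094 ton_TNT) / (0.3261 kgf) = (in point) 4.057e+11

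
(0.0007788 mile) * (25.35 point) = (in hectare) 1.121e-06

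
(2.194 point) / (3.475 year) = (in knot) 1.373e-11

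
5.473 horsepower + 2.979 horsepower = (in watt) 6303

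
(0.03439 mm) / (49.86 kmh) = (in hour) 6.897e-10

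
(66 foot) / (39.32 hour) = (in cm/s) 0.01421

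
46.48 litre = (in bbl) 0.2924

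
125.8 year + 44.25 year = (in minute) 8.938e+07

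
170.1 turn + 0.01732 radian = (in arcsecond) 2.205e+08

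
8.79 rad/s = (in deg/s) 503.6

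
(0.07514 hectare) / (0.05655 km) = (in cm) 1329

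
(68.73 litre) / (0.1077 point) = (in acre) 0.447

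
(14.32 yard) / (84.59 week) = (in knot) 4.975e-07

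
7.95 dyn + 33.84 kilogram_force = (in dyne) 3.319e+07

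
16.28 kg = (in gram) 1.628e+04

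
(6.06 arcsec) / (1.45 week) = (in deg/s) 1.92e-09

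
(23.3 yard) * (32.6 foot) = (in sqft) 2279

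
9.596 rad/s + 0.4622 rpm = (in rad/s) 9.644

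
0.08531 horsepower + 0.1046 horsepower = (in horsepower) 0.1899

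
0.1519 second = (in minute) 0.002532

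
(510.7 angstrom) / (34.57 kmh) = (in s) 5.318e-09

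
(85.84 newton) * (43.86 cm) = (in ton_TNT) 8.998e-09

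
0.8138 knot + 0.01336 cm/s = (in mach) 0.00123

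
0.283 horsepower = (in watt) 211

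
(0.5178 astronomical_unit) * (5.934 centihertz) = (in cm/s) 4.597e+11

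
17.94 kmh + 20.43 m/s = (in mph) 56.85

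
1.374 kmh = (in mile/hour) 0.8538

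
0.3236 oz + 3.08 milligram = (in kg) 0.009177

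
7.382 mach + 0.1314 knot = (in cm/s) 2.514e+05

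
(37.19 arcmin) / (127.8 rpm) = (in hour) 2.245e-07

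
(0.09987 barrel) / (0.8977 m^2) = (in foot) 0.05803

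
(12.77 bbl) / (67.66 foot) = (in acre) 2.433e-05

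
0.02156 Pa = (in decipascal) 0.2156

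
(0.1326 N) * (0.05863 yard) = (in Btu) 6.738e-06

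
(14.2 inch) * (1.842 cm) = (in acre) 1.642e-06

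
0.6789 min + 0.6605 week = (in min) 6659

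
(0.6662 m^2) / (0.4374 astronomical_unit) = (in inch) 4.008e-10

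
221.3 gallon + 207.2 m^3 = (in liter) 2.08e+05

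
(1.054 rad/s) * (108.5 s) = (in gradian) 7280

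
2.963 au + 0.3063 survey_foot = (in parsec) 1.437e-05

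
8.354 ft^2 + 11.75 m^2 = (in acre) 0.003095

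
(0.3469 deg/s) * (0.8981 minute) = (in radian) 0.3263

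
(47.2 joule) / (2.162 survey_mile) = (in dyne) 1357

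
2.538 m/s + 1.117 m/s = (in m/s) 3.655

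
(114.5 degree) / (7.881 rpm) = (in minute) 0.04036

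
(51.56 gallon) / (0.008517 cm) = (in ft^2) 2.467e+04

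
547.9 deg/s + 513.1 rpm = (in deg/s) 3626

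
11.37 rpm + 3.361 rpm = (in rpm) 14.73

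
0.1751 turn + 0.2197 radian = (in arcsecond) 2.722e+05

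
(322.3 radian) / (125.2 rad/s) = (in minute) 0.0429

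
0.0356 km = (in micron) 3.56e+07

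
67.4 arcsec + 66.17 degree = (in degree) 66.19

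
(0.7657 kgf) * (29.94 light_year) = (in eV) 1.328e+37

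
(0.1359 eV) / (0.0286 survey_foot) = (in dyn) 2.498e-13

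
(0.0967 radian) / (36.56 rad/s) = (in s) 0.002645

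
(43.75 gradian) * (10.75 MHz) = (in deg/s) 4.233e+08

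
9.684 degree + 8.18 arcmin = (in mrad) 171.4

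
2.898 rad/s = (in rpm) 27.67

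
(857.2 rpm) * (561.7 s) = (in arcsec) 1.04e+10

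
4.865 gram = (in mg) 4865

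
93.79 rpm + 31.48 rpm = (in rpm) 125.3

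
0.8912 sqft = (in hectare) 8.28e-06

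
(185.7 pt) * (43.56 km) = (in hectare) 0.2854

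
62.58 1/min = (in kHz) 0.001043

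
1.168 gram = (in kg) 0.001168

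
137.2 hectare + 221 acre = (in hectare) 226.6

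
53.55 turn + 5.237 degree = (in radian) 336.6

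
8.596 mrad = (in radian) 0.008596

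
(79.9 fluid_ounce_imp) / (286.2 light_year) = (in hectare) 8.384e-26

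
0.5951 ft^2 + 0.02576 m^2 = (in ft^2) 0.8724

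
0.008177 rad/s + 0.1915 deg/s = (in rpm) 0.11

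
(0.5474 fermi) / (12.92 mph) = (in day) 1.097e-21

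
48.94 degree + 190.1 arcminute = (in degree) 52.11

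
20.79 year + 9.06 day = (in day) 7597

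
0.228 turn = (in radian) 1.433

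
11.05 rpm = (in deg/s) 66.3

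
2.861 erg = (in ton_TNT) 6.838e-17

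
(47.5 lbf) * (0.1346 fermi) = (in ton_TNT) 6.797e-24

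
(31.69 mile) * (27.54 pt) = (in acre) 0.1224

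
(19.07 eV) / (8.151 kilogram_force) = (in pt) 1.083e-16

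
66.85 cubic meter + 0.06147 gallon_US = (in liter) 6.685e+04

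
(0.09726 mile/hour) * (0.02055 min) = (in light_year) 5.667e-18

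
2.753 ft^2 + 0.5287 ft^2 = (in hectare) 3.049e-05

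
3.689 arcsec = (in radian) 1.788e-05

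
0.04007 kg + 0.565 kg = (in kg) 0.6051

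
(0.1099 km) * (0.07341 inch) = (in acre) 5.064e-05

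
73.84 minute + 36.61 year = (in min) 1.924e+07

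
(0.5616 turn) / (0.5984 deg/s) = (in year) 1.071e-05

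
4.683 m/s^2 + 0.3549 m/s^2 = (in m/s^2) 5.038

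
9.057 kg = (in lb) 19.97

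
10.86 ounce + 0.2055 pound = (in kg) 0.4011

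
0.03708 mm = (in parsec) 1.202e-21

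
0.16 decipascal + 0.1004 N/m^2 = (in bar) 1.164e-06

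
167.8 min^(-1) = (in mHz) 2797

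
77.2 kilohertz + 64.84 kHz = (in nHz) 1.42e+14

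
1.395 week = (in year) 0.02675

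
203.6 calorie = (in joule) 851.9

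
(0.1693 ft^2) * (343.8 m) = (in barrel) 34.01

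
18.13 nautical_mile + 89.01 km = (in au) 8.194e-07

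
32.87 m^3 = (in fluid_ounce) 1.111e+06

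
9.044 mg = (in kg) 9.044e-06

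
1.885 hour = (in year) 0.0002152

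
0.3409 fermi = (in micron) 3.409e-10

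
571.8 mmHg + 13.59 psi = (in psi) 24.65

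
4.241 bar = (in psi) 61.51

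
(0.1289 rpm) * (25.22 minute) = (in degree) 1170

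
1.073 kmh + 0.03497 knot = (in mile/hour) 0.707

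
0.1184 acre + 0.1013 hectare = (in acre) 0.3687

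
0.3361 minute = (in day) 0.0002334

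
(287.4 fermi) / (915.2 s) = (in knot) 6.104e-16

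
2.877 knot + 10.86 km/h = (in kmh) 16.19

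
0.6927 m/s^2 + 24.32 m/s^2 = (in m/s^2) 25.01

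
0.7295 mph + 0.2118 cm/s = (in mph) 0.7342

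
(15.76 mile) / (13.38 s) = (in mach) 5.567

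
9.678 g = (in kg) 0.009678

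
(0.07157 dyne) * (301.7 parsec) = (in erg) 6.663e+19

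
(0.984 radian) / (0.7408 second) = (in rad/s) 1.328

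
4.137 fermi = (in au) 2.765e-26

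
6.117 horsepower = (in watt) 4561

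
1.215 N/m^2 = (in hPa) 0.01215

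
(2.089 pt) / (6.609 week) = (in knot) 3.584e-10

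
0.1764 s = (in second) 0.1764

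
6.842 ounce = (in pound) 0.4276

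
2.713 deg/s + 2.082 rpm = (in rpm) 2.534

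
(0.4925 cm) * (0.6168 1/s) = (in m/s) 0.003038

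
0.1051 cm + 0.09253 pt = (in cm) 0.1084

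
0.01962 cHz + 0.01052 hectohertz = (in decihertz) 10.52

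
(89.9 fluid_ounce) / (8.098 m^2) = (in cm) 0.03283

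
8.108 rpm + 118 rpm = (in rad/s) 13.21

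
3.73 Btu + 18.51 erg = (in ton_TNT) 9.406e-07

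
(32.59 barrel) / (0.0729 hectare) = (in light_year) 7.513e-19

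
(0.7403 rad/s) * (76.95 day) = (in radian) 4.922e+06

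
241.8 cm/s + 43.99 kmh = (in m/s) 14.64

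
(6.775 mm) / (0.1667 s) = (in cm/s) 4.064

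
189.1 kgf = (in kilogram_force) 189.1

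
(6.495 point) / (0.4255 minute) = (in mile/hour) 0.0002008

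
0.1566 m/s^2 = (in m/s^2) 0.1566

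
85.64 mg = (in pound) 0.0001888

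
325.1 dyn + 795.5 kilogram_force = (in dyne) 7.801e+08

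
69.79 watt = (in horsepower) 0.09359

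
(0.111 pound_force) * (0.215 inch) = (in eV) 1.683e+16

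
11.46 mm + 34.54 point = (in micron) 2.364e+04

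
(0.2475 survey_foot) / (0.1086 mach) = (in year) 6.469e-11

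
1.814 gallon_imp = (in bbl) 0.05187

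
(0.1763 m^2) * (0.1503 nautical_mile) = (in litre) 4.907e+04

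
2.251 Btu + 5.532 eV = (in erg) 2.375e+10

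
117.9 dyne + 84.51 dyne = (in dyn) 202.4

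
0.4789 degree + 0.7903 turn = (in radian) 4.974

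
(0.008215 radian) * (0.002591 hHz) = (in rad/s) 0.002129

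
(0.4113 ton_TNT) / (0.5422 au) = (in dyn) 2122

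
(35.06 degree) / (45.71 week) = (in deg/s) 1.268e-06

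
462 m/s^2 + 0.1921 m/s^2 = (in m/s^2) 462.2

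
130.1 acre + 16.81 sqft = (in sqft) 5.667e+06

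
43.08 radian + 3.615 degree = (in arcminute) 1.483e+05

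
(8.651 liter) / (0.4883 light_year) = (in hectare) 1.873e-22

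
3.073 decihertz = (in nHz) 3.073e+08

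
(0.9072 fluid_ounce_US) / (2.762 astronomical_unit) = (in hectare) 6.493e-21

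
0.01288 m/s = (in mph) 0.02881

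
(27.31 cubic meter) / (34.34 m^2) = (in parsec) 2.577e-17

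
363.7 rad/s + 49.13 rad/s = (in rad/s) 412.8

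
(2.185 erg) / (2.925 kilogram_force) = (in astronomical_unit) 5.092e-20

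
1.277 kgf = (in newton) 12.52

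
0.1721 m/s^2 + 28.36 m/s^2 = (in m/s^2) 28.53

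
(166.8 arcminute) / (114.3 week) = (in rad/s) 7.019e-10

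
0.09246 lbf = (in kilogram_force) 0.04194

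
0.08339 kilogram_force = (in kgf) 0.08339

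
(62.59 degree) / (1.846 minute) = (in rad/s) 0.009863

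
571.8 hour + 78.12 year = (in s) 2.466e+09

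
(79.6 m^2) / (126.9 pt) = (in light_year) 1.879e-13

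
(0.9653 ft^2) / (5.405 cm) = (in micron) 1.659e+06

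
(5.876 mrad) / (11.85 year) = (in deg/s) 9.009e-10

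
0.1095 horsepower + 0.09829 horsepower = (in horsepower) 0.2078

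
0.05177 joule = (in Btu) 4.907e-05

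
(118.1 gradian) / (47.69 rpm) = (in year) 1.178e-08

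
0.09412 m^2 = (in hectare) 9.412e-06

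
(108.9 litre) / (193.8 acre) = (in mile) 8.628e-11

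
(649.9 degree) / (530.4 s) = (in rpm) 0.2042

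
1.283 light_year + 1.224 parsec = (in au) 3.336e+05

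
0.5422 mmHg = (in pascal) 72.29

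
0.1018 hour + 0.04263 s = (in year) 1.162e-05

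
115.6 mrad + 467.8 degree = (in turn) 1.318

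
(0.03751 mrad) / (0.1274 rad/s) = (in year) 9.336e-12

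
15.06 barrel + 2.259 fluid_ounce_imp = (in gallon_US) 632.5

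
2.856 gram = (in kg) 0.002856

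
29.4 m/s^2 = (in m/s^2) 29.4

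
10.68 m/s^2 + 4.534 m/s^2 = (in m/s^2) 15.21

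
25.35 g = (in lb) 0.05589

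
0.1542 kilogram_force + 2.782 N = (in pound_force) 0.9654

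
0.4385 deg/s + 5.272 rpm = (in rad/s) 0.5597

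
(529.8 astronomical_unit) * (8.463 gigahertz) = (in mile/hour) 1.5e+24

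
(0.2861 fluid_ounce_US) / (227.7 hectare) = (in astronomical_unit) 2.484e-23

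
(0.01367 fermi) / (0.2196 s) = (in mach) 1.828e-19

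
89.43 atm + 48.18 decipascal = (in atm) 89.43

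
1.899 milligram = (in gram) 0.001899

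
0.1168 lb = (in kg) 0.05298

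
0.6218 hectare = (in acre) 1.537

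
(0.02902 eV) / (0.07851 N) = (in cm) 5.922e-18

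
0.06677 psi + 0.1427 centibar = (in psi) 0.08747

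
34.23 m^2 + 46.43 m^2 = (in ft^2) 868.2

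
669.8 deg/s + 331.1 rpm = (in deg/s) 2656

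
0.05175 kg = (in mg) 5.175e+04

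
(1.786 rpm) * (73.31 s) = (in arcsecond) 2.828e+06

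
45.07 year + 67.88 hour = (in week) 2350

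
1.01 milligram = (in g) 0.00101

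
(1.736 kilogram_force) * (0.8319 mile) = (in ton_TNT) 5.448e-06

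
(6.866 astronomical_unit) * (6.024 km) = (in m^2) 6.187e+15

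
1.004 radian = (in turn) 0.1598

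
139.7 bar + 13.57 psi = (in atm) 138.8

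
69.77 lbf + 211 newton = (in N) 521.4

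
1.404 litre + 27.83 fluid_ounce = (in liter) 2.227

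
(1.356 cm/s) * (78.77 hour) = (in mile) 2.389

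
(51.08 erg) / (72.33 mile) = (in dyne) 4.388e-06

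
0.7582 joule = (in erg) 7.582e+06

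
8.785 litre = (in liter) 8.785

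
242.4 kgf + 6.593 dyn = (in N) 2377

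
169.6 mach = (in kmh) 2.079e+05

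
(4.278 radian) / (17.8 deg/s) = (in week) 2.277e-05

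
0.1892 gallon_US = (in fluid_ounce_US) 24.22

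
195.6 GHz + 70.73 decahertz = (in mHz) 1.956e+14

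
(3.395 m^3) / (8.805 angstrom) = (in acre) 9.528e+05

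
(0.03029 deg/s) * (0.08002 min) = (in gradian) 0.1616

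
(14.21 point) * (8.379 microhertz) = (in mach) 1.234e-10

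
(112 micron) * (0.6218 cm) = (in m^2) 6.964e-07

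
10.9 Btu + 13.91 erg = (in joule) 1.15e+04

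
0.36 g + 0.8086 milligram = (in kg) 0.0003608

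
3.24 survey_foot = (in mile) 0.0006136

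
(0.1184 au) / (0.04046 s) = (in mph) 9.793e+11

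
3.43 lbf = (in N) 15.26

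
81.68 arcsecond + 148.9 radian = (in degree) 8531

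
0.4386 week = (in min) 4421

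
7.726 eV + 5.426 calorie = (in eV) 1.417e+20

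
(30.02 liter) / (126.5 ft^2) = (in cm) 0.2554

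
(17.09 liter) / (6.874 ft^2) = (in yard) 0.02927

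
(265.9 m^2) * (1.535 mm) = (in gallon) 107.8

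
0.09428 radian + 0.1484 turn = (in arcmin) 3530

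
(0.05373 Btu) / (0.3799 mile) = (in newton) 0.09272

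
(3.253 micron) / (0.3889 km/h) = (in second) 3.011e-05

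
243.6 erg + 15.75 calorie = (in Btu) 0.06246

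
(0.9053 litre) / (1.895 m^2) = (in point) 1.354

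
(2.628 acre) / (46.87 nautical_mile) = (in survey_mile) 7.613e-05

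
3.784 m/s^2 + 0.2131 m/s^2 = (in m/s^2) 3.997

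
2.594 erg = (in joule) 2.594e-07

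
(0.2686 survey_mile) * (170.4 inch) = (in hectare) 0.1871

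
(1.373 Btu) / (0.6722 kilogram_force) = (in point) 6.229e+05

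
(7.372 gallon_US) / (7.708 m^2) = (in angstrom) 3.62e+07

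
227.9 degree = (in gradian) 253.2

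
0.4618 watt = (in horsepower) 0.0006193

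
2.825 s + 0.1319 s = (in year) 9.376e-08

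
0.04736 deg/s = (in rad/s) 0.0008266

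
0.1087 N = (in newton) 0.1087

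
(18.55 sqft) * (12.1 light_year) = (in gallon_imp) 4.34e+19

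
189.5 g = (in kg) 0.1895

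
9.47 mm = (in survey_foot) 0.03107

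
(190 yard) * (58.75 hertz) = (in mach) 29.98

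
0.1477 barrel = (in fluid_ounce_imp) 826.5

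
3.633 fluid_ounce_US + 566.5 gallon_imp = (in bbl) 16.2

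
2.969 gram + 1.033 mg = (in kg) 0.00297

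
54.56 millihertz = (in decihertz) 0.5456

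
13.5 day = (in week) 1.929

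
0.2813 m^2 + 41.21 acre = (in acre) 41.21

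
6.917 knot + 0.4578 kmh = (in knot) 7.164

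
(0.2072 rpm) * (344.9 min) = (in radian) 449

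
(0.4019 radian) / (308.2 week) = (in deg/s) 1.235e-07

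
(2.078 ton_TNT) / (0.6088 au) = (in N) 0.09546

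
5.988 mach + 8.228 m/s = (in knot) 3979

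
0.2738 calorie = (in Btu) 0.001086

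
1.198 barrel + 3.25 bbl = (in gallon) 186.8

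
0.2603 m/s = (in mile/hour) 0.5823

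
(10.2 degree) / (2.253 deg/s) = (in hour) 0.001258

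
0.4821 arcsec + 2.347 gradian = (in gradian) 2.347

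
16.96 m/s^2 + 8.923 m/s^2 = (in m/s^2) 25.88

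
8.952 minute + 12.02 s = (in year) 1.741e-05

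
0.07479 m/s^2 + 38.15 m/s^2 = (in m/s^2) 38.22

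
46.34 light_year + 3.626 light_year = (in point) 1.34e+21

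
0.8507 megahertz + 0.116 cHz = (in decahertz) 8.507e+04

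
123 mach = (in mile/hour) 9.369e+04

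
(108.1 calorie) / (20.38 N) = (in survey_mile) 0.01379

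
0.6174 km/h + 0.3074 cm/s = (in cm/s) 17.46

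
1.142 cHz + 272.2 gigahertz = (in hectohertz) 2.722e+09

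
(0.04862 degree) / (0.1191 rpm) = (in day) 7.875e-07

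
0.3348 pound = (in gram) 151.9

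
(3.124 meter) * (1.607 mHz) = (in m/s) 0.00502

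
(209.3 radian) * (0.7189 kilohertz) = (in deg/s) 8.621e+06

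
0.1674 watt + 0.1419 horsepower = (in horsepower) 0.1421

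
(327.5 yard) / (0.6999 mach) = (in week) 2.078e-06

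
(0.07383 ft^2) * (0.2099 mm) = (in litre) 0.00144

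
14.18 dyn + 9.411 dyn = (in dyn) 23.59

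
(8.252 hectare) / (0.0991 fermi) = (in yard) 9.106e+20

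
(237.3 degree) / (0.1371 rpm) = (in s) 288.5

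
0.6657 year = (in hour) 5832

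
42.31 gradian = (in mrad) 664.6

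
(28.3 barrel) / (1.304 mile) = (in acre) 5.298e-07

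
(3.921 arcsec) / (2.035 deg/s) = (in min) 8.92e-06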